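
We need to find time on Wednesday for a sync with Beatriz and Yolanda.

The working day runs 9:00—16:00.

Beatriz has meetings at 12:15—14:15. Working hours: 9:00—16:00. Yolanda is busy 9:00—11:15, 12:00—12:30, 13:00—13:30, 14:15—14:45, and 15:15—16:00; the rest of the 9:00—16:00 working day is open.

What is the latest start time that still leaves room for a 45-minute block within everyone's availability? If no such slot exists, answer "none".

11:15

Beatriz free within 09:00–16:00: 09:00–12:15, 14:15–16:00.
Yolanda free within 09:00–16:00: 11:15–12:00, 12:30–13:00, 13:30–14:15, 14:45–15:15.
Beatriz ∩ Yolanda: 11:15–12:00, 14:45–15:15.
Windows ≥ 45 min: 11:15–12:00.
Latest start in the last window 11:15–12:00 is 12:00 − 45 min = 11:15.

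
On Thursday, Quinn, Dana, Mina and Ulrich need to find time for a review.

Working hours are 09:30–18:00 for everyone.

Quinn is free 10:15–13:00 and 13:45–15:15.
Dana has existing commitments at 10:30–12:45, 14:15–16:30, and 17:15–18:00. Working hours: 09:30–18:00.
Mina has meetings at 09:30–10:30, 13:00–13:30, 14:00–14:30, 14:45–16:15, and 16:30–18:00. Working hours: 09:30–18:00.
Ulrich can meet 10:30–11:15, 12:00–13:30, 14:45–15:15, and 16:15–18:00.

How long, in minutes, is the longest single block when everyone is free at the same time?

15 minutes

Dana free within 09:30–18:00: 09:30–10:30, 12:45–14:15, 16:30–17:15.
Mina free within 09:30–18:00: 10:30–13:00, 13:30–14:00, 14:30–14:45, 16:15–16:30.
Quinn ∩ Dana: 10:15–10:30, 12:45–13:00, 13:45–14:15.
Quinn ∩ Dana ∩ Mina: 12:45–13:00, 13:45–14:00.
Quinn ∩ Dana ∩ Mina ∩ Ulrich: 12:45–13:00.
Single common window of 15 minutes.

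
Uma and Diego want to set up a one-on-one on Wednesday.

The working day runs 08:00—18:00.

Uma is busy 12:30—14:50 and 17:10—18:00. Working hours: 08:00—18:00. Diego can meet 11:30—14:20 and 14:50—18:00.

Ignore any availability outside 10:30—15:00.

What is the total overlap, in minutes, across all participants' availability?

Uma free within 08:00–18:00: 08:00–12:30, 14:50–17:10.
Uma ∩ Diego: 11:30–12:30, 14:50–17:10.
Restricted to 10:30–15:00: 11:30–12:30, 14:50–15:00.
Total common minutes: 60 + 10 = 70.

70 minutes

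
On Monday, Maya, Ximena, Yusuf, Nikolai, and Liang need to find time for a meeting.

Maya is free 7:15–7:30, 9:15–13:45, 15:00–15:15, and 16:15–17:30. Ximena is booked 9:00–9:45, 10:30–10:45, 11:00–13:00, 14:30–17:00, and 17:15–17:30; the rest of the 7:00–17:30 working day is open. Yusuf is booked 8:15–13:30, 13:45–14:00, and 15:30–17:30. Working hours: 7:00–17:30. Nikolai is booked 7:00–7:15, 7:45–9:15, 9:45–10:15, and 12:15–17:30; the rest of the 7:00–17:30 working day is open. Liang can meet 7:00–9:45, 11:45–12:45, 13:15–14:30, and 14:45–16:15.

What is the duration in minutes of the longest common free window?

Ximena free within 07:00–17:30: 07:00–09:00, 09:45–10:30, 10:45–11:00, 13:00–14:30, 17:00–17:15.
Yusuf free within 07:00–17:30: 07:00–08:15, 13:30–13:45, 14:00–15:30.
Nikolai free within 07:00–17:30: 07:15–07:45, 09:15–09:45, 10:15–12:15.
Maya ∩ Ximena: 07:15–07:30, 09:45–10:30, 10:45–11:00, 13:00–13:45, 17:00–17:15.
Maya ∩ Ximena ∩ Yusuf: 07:15–07:30, 13:30–13:45.
Maya ∩ Ximena ∩ Yusuf ∩ Nikolai: 07:15–07:30.
Maya ∩ Ximena ∩ Yusuf ∩ Nikolai ∩ Liang: 07:15–07:30.
Single common window of 15 minutes.

15 minutes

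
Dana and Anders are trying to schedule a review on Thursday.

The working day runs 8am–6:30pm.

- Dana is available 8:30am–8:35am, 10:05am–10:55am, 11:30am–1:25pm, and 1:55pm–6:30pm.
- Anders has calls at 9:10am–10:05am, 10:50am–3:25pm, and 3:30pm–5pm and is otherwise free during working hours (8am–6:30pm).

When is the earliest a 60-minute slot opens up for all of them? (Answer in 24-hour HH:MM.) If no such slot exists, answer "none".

17:00

Anders free within 08:00–18:30: 08:00–09:10, 10:05–10:50, 15:25–15:30, 17:00–18:30.
Dana ∩ Anders: 08:30–08:35, 10:05–10:50, 15:25–15:30, 17:00–18:30.
Windows ≥ 60 min: 17:00–18:30.
Earliest such window starts at 17:00.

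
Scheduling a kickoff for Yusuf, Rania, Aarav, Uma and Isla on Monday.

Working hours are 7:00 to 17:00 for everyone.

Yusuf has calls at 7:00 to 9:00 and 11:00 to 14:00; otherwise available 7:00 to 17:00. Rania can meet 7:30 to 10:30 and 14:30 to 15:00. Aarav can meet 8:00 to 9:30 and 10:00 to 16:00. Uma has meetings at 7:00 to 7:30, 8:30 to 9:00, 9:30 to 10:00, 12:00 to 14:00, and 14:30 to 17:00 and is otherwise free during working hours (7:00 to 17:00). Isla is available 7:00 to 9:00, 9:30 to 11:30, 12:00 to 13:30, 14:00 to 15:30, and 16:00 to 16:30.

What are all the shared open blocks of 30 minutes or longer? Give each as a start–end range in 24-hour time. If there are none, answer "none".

10:00–10:30

Yusuf free within 07:00–17:00: 09:00–11:00, 14:00–17:00.
Uma free within 07:00–17:00: 07:30–08:30, 09:00–09:30, 10:00–12:00, 14:00–14:30.
Yusuf ∩ Rania: 09:00–10:30, 14:30–15:00.
Yusuf ∩ Rania ∩ Aarav: 09:00–09:30, 10:00–10:30, 14:30–15:00.
Yusuf ∩ Rania ∩ Aarav ∩ Uma: 09:00–09:30, 10:00–10:30.
Yusuf ∩ Rania ∩ Aarav ∩ Uma ∩ Isla: 10:00–10:30.
Windows ≥ 30 min: 10:00–10:30.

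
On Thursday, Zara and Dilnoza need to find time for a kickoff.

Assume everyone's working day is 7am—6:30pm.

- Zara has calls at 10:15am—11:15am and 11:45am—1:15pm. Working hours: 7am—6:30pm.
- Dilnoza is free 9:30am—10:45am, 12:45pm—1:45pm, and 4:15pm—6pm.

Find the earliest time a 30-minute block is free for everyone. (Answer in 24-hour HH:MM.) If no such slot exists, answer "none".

09:30

Zara free within 07:00–18:30: 07:00–10:15, 11:15–11:45, 13:15–18:30.
Zara ∩ Dilnoza: 09:30–10:15, 13:15–13:45, 16:15–18:00.
Windows ≥ 30 min: 09:30–10:15, 13:15–13:45, 16:15–18:00.
Earliest such window starts at 09:30.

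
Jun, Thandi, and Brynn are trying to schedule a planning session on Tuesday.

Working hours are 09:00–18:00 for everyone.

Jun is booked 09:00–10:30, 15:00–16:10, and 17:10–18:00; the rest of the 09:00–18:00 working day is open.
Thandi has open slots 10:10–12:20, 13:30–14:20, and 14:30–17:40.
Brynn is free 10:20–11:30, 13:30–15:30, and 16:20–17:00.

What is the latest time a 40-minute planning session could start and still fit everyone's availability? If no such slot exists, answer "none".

Jun free within 09:00–18:00: 10:30–15:00, 16:10–17:10.
Jun ∩ Thandi: 10:30–12:20, 13:30–14:20, 14:30–15:00, 16:10–17:10.
Jun ∩ Thandi ∩ Brynn: 10:30–11:30, 13:30–14:20, 14:30–15:00, 16:20–17:00.
Windows ≥ 40 min: 10:30–11:30, 13:30–14:20, 16:20–17:00.
Latest start in the last window 16:20–17:00 is 17:00 − 40 min = 16:20.

16:20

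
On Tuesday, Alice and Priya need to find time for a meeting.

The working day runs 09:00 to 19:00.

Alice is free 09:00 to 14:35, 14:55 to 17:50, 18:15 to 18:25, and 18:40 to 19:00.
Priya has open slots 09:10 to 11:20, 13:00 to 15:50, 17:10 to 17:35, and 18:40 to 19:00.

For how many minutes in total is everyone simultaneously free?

Alice ∩ Priya: 09:10–11:20, 13:00–14:35, 14:55–15:50, 17:10–17:35, 18:40–19:00.
Total common minutes: 130 + 95 + 55 + 25 + 20 = 325.

325 minutes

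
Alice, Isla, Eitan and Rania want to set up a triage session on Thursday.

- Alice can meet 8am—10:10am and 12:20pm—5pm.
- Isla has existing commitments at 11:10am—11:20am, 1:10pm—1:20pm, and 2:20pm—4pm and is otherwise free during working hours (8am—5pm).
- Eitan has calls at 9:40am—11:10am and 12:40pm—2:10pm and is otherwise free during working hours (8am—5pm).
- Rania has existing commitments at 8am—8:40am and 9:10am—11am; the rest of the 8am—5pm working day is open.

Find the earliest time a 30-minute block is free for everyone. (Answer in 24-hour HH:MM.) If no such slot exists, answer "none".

08:40

Isla free within 08:00–17:00: 08:00–11:10, 11:20–13:10, 13:20–14:20, 16:00–17:00.
Eitan free within 08:00–17:00: 08:00–09:40, 11:10–12:40, 14:10–17:00.
Rania free within 08:00–17:00: 08:40–09:10, 11:00–17:00.
Alice ∩ Isla: 08:00–10:10, 12:20–13:10, 13:20–14:20, 16:00–17:00.
Alice ∩ Isla ∩ Eitan: 08:00–09:40, 12:20–12:40, 14:10–14:20, 16:00–17:00.
Alice ∩ Isla ∩ Eitan ∩ Rania: 08:40–09:10, 12:20–12:40, 14:10–14:20, 16:00–17:00.
Windows ≥ 30 min: 08:40–09:10, 16:00–17:00.
Earliest such window starts at 08:40.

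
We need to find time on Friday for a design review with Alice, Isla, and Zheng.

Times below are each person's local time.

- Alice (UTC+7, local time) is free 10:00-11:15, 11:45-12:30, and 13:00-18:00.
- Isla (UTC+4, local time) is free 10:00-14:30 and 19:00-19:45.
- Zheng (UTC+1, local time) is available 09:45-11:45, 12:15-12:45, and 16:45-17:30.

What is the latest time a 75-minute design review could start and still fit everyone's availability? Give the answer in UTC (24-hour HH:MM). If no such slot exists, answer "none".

Alice → UTC: 03:00–04:15, 04:45–05:30, 06:00–11:00.
Isla → UTC: 06:00–10:30, 15:00–15:45.
Zheng → UTC: 08:45–10:45, 11:15–11:45, 15:45–16:30.
Alice ∩ Isla: 06:00–10:30.
Alice ∩ Isla ∩ Zheng: 08:45–10:30.
Windows ≥ 75 min: 08:45–10:30.
Latest start in the last window 08:45–10:30 is 10:30 − 75 min = 09:15.

09:15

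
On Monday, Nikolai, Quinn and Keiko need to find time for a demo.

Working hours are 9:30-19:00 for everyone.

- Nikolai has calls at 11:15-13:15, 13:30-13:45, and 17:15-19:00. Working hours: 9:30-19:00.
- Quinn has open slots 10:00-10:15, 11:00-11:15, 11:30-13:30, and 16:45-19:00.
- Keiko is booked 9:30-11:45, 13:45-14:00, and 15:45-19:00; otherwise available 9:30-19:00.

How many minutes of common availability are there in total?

Nikolai free within 09:30–19:00: 09:30–11:15, 13:15–13:30, 13:45–17:15.
Keiko free within 09:30–19:00: 11:45–13:45, 14:00–15:45.
Nikolai ∩ Quinn: 10:00–10:15, 11:00–11:15, 13:15–13:30, 16:45–17:15.
Nikolai ∩ Quinn ∩ Keiko: 13:15–13:30.
Total common minutes: 15.

15 minutes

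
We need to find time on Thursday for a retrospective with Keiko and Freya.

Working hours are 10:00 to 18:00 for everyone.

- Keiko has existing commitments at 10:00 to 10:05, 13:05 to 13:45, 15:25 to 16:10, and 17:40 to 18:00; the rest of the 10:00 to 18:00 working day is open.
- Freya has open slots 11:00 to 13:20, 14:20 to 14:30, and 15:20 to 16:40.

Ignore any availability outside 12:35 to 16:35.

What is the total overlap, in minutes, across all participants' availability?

70 minutes

Keiko free within 10:00–18:00: 10:05–13:05, 13:45–15:25, 16:10–17:40.
Keiko ∩ Freya: 11:00–13:05, 14:20–14:30, 15:20–15:25, 16:10–16:40.
Restricted to 12:35–16:35: 12:35–13:05, 14:20–14:30, 15:20–15:25, 16:10–16:35.
Total common minutes: 30 + 10 + 5 + 25 = 70.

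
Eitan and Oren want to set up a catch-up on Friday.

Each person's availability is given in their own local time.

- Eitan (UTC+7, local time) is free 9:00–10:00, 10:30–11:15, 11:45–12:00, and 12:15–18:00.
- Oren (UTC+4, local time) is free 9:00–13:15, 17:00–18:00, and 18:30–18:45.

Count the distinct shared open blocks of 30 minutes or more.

1

Eitan → UTC: 02:00–03:00, 03:30–04:15, 04:45–05:00, 05:15–11:00.
Oren → UTC: 05:00–09:15, 13:00–14:00, 14:30–14:45.
Eitan ∩ Oren: 05:15–09:15.
Windows ≥ 30 min: 05:15–09:15.
That's 1 window.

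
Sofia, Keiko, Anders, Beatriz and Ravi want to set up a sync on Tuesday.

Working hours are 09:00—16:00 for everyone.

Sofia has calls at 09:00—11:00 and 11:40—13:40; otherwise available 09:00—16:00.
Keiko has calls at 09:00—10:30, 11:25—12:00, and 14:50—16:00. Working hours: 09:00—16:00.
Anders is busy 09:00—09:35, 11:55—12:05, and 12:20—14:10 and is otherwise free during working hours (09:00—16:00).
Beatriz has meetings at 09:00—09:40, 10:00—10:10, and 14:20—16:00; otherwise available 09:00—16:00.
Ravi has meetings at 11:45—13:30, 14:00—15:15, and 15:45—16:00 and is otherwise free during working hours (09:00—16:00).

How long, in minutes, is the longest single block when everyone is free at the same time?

Sofia free within 09:00–16:00: 11:00–11:40, 13:40–16:00.
Keiko free within 09:00–16:00: 10:30–11:25, 12:00–14:50.
Anders free within 09:00–16:00: 09:35–11:55, 12:05–12:20, 14:10–16:00.
Beatriz free within 09:00–16:00: 09:40–10:00, 10:10–14:20.
Ravi free within 09:00–16:00: 09:00–11:45, 13:30–14:00, 15:15–15:45.
Sofia ∩ Keiko: 11:00–11:25, 13:40–14:50.
Sofia ∩ Keiko ∩ Anders: 11:00–11:25, 14:10–14:50.
Sofia ∩ Keiko ∩ Anders ∩ Beatriz: 11:00–11:25, 14:10–14:20.
Sofia ∩ Keiko ∩ Anders ∩ Beatriz ∩ Ravi: 11:00–11:25.
Single common window of 25 minutes.

25 minutes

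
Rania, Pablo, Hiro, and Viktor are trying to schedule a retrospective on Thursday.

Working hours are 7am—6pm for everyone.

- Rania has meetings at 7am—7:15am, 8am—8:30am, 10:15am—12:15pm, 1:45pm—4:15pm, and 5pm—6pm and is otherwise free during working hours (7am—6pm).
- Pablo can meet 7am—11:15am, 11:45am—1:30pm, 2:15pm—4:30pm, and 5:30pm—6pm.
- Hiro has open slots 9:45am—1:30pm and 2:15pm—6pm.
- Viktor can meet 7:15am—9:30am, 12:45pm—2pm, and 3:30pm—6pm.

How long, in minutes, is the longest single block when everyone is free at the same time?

Rania free within 07:00–18:00: 07:15–08:00, 08:30–10:15, 12:15–13:45, 16:15–17:00.
Rania ∩ Pablo: 07:15–08:00, 08:30–10:15, 12:15–13:30, 16:15–16:30.
Rania ∩ Pablo ∩ Hiro: 09:45–10:15, 12:15–13:30, 16:15–16:30.
Rania ∩ Pablo ∩ Hiro ∩ Viktor: 12:45–13:30, 16:15–16:30.
Common window lengths: 45, 15 min; longest is 45.

45 minutes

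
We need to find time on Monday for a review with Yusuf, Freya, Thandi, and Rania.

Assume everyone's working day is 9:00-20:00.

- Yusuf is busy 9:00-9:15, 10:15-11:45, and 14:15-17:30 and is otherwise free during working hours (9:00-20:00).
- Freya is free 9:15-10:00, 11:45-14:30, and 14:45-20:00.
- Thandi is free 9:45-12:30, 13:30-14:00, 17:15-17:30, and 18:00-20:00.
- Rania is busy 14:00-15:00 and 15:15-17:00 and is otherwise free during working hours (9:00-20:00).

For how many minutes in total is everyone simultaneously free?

Yusuf free within 09:00–20:00: 09:15–10:15, 11:45–14:15, 17:30–20:00.
Rania free within 09:00–20:00: 09:00–14:00, 15:00–15:15, 17:00–20:00.
Yusuf ∩ Freya: 09:15–10:00, 11:45–14:15, 17:30–20:00.
Yusuf ∩ Freya ∩ Thandi: 09:45–10:00, 11:45–12:30, 13:30–14:00, 18:00–20:00.
Yusuf ∩ Freya ∩ Thandi ∩ Rania: 09:45–10:00, 11:45–12:30, 13:30–14:00, 18:00–20:00.
Total common minutes: 15 + 45 + 30 + 120 = 210.

210 minutes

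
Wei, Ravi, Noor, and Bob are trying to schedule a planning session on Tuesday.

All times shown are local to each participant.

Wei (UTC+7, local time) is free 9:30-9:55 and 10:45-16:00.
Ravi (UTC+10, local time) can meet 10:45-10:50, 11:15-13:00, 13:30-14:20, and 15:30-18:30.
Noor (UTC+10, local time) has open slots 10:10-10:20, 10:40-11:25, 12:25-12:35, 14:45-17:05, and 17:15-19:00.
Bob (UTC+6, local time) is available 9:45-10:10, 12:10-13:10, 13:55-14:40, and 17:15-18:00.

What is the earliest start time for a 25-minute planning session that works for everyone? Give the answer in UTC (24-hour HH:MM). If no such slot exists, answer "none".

Wei → UTC: 02:30–02:55, 03:45–09:00.
Ravi → UTC: 00:45–00:50, 01:15–03:00, 03:30–04:20, 05:30–08:30.
Noor → UTC: 00:10–00:20, 00:40–01:25, 02:25–02:35, 04:45–07:05, 07:15–09:00.
Bob → UTC: 03:45–04:10, 06:10–07:10, 07:55–08:40, 11:15–12:00.
Wei ∩ Ravi: 02:30–02:55, 03:45–04:20, 05:30–08:30.
Wei ∩ Ravi ∩ Noor: 02:30–02:35, 05:30–07:05, 07:15–08:30.
Wei ∩ Ravi ∩ Noor ∩ Bob: 06:10–07:05, 07:55–08:30.
Windows ≥ 25 min: 06:10–07:05, 07:55–08:30.
Earliest such window starts at 06:10.

06:10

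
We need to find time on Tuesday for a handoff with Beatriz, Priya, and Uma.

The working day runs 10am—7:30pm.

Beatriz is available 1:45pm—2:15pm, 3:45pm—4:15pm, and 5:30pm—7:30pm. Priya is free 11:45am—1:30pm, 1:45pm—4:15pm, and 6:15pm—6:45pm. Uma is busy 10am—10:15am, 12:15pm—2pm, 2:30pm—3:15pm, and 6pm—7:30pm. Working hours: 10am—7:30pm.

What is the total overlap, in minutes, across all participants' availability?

Uma free within 10:00–19:30: 10:15–12:15, 14:00–14:30, 15:15–18:00.
Beatriz ∩ Priya: 13:45–14:15, 15:45–16:15, 18:15–18:45.
Beatriz ∩ Priya ∩ Uma: 14:00–14:15, 15:45–16:15.
Total common minutes: 15 + 30 = 45.

45 minutes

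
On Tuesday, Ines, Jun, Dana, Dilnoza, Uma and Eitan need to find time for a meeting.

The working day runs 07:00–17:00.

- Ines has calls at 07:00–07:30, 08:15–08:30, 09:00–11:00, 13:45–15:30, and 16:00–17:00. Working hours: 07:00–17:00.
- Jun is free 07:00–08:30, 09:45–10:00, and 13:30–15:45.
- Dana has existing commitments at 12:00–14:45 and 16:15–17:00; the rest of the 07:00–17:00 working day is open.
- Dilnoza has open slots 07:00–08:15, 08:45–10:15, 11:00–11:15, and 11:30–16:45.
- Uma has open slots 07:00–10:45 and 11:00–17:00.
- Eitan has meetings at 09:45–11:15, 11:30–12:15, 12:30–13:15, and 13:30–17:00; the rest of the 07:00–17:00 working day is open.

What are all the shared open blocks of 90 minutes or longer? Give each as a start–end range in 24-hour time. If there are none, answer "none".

Ines free within 07:00–17:00: 07:30–08:15, 08:30–09:00, 11:00–13:45, 15:30–16:00.
Dana free within 07:00–17:00: 07:00–12:00, 14:45–16:15.
Eitan free within 07:00–17:00: 07:00–09:45, 11:15–11:30, 12:15–12:30, 13:15–13:30.
Ines ∩ Jun: 07:30–08:15, 13:30–13:45, 15:30–15:45.
Ines ∩ Jun ∩ Dana: 07:30–08:15, 15:30–15:45.
Ines ∩ Jun ∩ Dana ∩ Dilnoza: 07:30–08:15, 15:30–15:45.
Ines ∩ Jun ∩ Dana ∩ Dilnoza ∩ Uma: 07:30–08:15, 15:30–15:45.
Ines ∩ Jun ∩ Dana ∩ Dilnoza ∩ Uma ∩ Eitan: 07:30–08:15.
Windows ≥ 90 min: (none).

none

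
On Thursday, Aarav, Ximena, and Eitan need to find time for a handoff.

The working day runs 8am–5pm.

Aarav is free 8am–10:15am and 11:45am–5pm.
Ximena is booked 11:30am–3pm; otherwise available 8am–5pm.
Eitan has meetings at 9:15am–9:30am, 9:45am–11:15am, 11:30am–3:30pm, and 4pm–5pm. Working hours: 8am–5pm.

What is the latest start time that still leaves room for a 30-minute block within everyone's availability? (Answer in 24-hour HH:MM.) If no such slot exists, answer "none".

Ximena free within 08:00–17:00: 08:00–11:30, 15:00–17:00.
Eitan free within 08:00–17:00: 08:00–09:15, 09:30–09:45, 11:15–11:30, 15:30–16:00.
Aarav ∩ Ximena: 08:00–10:15, 15:00–17:00.
Aarav ∩ Ximena ∩ Eitan: 08:00–09:15, 09:30–09:45, 15:30–16:00.
Windows ≥ 30 min: 08:00–09:15, 15:30–16:00.
Latest start in the last window 15:30–16:00 is 16:00 − 30 min = 15:30.

15:30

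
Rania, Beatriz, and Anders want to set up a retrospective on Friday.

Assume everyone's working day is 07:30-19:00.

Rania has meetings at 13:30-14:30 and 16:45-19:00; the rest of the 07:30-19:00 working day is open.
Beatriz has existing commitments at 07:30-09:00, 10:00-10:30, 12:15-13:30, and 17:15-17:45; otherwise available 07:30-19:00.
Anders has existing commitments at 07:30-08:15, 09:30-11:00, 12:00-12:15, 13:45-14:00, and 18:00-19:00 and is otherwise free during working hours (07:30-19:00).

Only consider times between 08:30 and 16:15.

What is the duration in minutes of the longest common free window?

Rania free within 07:30–19:00: 07:30–13:30, 14:30–16:45.
Beatriz free within 07:30–19:00: 09:00–10:00, 10:30–12:15, 13:30–17:15, 17:45–19:00.
Anders free within 07:30–19:00: 08:15–09:30, 11:00–12:00, 12:15–13:45, 14:00–18:00.
Rania ∩ Beatriz: 09:00–10:00, 10:30–12:15, 14:30–16:45.
Rania ∩ Beatriz ∩ Anders: 09:00–09:30, 11:00–12:00, 14:30–16:45.
Restricted to 08:30–16:15: 09:00–09:30, 11:00–12:00, 14:30–16:15.
Common window lengths: 30, 60, 105 min; longest is 105.

105 minutes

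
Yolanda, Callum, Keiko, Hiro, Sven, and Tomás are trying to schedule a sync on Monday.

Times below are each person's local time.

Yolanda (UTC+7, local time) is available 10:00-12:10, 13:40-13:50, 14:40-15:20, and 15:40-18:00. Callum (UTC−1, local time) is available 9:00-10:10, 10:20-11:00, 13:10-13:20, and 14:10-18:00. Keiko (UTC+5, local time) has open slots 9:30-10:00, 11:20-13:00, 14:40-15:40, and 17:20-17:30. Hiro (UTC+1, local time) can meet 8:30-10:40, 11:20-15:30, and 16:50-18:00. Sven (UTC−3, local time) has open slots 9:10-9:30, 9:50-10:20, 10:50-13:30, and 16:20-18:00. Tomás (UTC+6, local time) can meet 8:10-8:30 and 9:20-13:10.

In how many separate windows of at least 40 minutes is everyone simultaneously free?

Yolanda → UTC: 03:00–05:10, 06:40–06:50, 07:40–08:20, 08:40–11:00.
Callum → UTC: 10:00–11:10, 11:20–12:00, 14:10–14:20, 15:10–19:00.
Keiko → UTC: 04:30–05:00, 06:20–08:00, 09:40–10:40, 12:20–12:30.
Hiro → UTC: 07:30–09:40, 10:20–14:30, 15:50–17:00.
Sven → UTC: 12:10–12:30, 12:50–13:20, 13:50–16:30, 19:20–21:00.
Tomás → UTC: 02:10–02:30, 03:20–07:10.
Yolanda ∩ Callum: 10:00–11:00.
Yolanda ∩ Callum ∩ Keiko: 10:00–10:40.
Yolanda ∩ Callum ∩ Keiko ∩ Hiro: 10:20–10:40.
Yolanda ∩ Callum ∩ Keiko ∩ Hiro ∩ Sven: (none).
Yolanda ∩ Callum ∩ Keiko ∩ Hiro ∩ Sven ∩ Tomás: (none).
Windows ≥ 40 min: (none).
That's 0 windows.

0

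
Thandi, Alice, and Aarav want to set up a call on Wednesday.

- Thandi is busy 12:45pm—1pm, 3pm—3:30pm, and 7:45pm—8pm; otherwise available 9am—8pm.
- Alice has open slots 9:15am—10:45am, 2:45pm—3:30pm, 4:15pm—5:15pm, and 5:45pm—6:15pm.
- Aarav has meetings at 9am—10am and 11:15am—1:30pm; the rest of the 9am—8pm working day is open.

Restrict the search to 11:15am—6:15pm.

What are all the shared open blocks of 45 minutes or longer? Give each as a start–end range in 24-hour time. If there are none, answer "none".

Thandi free within 09:00–20:00: 09:00–12:45, 13:00–15:00, 15:30–19:45.
Aarav free within 09:00–20:00: 10:00–11:15, 13:30–20:00.
Thandi ∩ Alice: 09:15–10:45, 14:45–15:00, 16:15–17:15, 17:45–18:15.
Thandi ∩ Alice ∩ Aarav: 10:00–10:45, 14:45–15:00, 16:15–17:15, 17:45–18:15.
Restricted to 11:15–18:15: 14:45–15:00, 16:15–17:15, 17:45–18:15.
Windows ≥ 45 min: 16:15–17:15.

16:15–17:15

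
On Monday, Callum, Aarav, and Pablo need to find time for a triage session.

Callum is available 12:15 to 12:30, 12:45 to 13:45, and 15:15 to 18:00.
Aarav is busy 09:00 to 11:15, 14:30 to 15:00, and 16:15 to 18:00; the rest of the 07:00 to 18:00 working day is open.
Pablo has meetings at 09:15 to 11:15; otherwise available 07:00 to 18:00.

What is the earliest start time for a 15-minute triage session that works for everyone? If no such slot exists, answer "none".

Aarav free within 07:00–18:00: 07:00–09:00, 11:15–14:30, 15:00–16:15.
Pablo free within 07:00–18:00: 07:00–09:15, 11:15–18:00.
Callum ∩ Aarav: 12:15–12:30, 12:45–13:45, 15:15–16:15.
Callum ∩ Aarav ∩ Pablo: 12:15–12:30, 12:45–13:45, 15:15–16:15.
Windows ≥ 15 min: 12:15–12:30, 12:45–13:45, 15:15–16:15.
Earliest such window starts at 12:15.

12:15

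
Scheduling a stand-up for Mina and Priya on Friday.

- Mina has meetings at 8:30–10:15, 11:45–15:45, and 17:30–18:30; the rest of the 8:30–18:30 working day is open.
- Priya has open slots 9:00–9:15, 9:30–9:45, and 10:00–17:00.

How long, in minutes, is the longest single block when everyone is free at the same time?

Mina free within 08:30–18:30: 10:15–11:45, 15:45–17:30.
Mina ∩ Priya: 10:15–11:45, 15:45–17:00.
Common window lengths: 90, 75 min; longest is 90.

90 minutes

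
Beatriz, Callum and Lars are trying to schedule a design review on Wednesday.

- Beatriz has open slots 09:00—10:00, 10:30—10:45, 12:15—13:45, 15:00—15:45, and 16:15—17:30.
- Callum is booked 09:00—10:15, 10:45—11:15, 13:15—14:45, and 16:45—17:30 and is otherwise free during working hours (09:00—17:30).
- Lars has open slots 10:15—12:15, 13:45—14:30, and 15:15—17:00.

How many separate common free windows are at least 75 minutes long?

Callum free within 09:00–17:30: 10:15–10:45, 11:15–13:15, 14:45–16:45.
Beatriz ∩ Callum: 10:30–10:45, 12:15–13:15, 15:00–15:45, 16:15–16:45.
Beatriz ∩ Callum ∩ Lars: 10:30–10:45, 15:15–15:45, 16:15–16:45.
Windows ≥ 75 min: (none).
That's 0 windows.

0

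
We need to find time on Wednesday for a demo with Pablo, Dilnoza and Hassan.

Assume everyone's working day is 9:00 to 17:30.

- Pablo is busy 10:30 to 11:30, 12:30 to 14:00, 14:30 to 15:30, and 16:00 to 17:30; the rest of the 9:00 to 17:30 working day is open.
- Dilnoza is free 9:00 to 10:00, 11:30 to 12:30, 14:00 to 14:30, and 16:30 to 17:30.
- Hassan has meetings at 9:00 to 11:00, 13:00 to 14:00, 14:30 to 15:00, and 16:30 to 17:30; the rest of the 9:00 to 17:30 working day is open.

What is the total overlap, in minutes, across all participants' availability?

90 minutes

Pablo free within 09:00–17:30: 09:00–10:30, 11:30–12:30, 14:00–14:30, 15:30–16:00.
Hassan free within 09:00–17:30: 11:00–13:00, 14:00–14:30, 15:00–16:30.
Pablo ∩ Dilnoza: 09:00–10:00, 11:30–12:30, 14:00–14:30.
Pablo ∩ Dilnoza ∩ Hassan: 11:30–12:30, 14:00–14:30.
Total common minutes: 60 + 30 = 90.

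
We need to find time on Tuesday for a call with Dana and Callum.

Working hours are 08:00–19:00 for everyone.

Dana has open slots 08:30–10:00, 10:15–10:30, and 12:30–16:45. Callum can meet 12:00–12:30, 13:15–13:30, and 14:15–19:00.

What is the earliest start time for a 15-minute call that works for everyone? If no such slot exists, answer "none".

13:15

Dana ∩ Callum: 13:15–13:30, 14:15–16:45.
Windows ≥ 15 min: 13:15–13:30, 14:15–16:45.
Earliest such window starts at 13:15.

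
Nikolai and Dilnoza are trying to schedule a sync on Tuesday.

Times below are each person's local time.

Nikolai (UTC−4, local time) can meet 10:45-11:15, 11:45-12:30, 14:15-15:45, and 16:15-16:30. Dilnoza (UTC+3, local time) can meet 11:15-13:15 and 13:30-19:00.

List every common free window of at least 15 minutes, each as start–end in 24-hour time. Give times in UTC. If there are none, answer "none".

Nikolai → UTC: 14:45–15:15, 15:45–16:30, 18:15–19:45, 20:15–20:30.
Dilnoza → UTC: 08:15–10:15, 10:30–16:00.
Nikolai ∩ Dilnoza: 14:45–15:15, 15:45–16:00.
Windows ≥ 15 min: 14:45–15:15, 15:45–16:00.

14:45–15:15, 15:45–16:00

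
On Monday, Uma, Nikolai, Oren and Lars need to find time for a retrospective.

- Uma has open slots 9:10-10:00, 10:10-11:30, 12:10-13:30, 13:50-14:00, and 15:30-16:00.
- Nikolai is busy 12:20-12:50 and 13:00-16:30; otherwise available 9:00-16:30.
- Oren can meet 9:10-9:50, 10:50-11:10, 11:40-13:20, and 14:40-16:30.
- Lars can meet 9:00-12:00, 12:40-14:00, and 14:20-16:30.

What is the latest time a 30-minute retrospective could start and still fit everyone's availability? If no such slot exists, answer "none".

09:20

Nikolai free within 09:00–16:30: 09:00–12:20, 12:50–13:00.
Uma ∩ Nikolai: 09:10–10:00, 10:10–11:30, 12:10–12:20, 12:50–13:00.
Uma ∩ Nikolai ∩ Oren: 09:10–09:50, 10:50–11:10, 12:10–12:20, 12:50–13:00.
Uma ∩ Nikolai ∩ Oren ∩ Lars: 09:10–09:50, 10:50–11:10, 12:50–13:00.
Windows ≥ 30 min: 09:10–09:50.
Latest start in the last window 09:10–09:50 is 09:50 − 30 min = 09:20.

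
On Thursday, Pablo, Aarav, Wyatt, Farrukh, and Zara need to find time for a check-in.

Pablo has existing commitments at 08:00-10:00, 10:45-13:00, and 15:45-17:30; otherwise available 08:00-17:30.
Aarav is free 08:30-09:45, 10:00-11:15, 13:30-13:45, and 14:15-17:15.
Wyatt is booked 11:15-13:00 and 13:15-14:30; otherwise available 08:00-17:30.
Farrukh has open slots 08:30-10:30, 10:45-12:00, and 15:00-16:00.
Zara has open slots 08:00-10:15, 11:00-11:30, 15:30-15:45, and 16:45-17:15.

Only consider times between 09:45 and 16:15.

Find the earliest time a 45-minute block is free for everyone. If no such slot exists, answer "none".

none

Pablo free within 08:00–17:30: 10:00–10:45, 13:00–15:45.
Wyatt free within 08:00–17:30: 08:00–11:15, 13:00–13:15, 14:30–17:30.
Pablo ∩ Aarav: 10:00–10:45, 13:30–13:45, 14:15–15:45.
Pablo ∩ Aarav ∩ Wyatt: 10:00–10:45, 14:30–15:45.
Pablo ∩ Aarav ∩ Wyatt ∩ Farrukh: 10:00–10:30, 15:00–15:45.
Pablo ∩ Aarav ∩ Wyatt ∩ Farrukh ∩ Zara: 10:00–10:15, 15:30–15:45.
Restricted to 09:45–16:15: 10:00–10:15, 15:30–15:45.
Windows ≥ 45 min: (none).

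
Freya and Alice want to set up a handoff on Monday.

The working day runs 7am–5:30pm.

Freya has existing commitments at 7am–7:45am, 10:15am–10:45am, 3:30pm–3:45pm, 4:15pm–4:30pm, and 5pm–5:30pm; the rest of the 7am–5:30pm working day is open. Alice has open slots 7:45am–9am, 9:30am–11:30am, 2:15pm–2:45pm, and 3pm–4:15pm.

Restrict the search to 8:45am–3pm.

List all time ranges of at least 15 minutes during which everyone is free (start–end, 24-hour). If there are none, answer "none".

08:45–09:00, 09:30–10:15, 10:45–11:30, 14:15–14:45

Freya free within 07:00–17:30: 07:45–10:15, 10:45–15:30, 15:45–16:15, 16:30–17:00.
Freya ∩ Alice: 07:45–09:00, 09:30–10:15, 10:45–11:30, 14:15–14:45, 15:00–15:30, 15:45–16:15.
Restricted to 08:45–15:00: 08:45–09:00, 09:30–10:15, 10:45–11:30, 14:15–14:45.
Windows ≥ 15 min: 08:45–09:00, 09:30–10:15, 10:45–11:30, 14:15–14:45.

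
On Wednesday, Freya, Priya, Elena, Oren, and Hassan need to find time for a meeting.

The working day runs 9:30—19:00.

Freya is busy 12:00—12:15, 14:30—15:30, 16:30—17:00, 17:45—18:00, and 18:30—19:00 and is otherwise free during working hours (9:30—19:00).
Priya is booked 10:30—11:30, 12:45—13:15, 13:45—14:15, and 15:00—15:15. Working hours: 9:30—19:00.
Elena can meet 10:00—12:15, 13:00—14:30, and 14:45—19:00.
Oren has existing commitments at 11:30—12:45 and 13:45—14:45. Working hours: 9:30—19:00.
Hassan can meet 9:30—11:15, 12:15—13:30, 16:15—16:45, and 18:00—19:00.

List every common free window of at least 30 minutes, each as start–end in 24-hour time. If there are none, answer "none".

10:00–10:30, 18:00–18:30

Freya free within 09:30–19:00: 09:30–12:00, 12:15–14:30, 15:30–16:30, 17:00–17:45, 18:00–18:30.
Priya free within 09:30–19:00: 09:30–10:30, 11:30–12:45, 13:15–13:45, 14:15–15:00, 15:15–19:00.
Oren free within 09:30–19:00: 09:30–11:30, 12:45–13:45, 14:45–19:00.
Freya ∩ Priya: 09:30–10:30, 11:30–12:00, 12:15–12:45, 13:15–13:45, 14:15–14:30, 15:30–16:30, 17:00–17:45, 18:00–18:30.
Freya ∩ Priya ∩ Elena: 10:00–10:30, 11:30–12:00, 13:15–13:45, 14:15–14:30, 15:30–16:30, 17:00–17:45, 18:00–18:30.
Freya ∩ Priya ∩ Elena ∩ Oren: 10:00–10:30, 13:15–13:45, 15:30–16:30, 17:00–17:45, 18:00–18:30.
Freya ∩ Priya ∩ Elena ∩ Oren ∩ Hassan: 10:00–10:30, 13:15–13:30, 16:15–16:30, 18:00–18:30.
Windows ≥ 30 min: 10:00–10:30, 18:00–18:30.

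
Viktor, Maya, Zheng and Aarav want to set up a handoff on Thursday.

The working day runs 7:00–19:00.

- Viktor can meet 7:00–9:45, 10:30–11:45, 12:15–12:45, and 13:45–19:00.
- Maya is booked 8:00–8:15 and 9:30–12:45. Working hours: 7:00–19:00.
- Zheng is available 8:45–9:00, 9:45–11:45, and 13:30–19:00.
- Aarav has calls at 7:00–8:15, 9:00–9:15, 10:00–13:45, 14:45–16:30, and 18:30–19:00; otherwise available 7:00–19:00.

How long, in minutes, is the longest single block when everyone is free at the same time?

120 minutes

Maya free within 07:00–19:00: 07:00–08:00, 08:15–09:30, 12:45–19:00.
Aarav free within 07:00–19:00: 08:15–09:00, 09:15–10:00, 13:45–14:45, 16:30–18:30.
Viktor ∩ Maya: 07:00–08:00, 08:15–09:30, 13:45–19:00.
Viktor ∩ Maya ∩ Zheng: 08:45–09:00, 13:45–19:00.
Viktor ∩ Maya ∩ Zheng ∩ Aarav: 08:45–09:00, 13:45–14:45, 16:30–18:30.
Common window lengths: 15, 60, 120 min; longest is 120.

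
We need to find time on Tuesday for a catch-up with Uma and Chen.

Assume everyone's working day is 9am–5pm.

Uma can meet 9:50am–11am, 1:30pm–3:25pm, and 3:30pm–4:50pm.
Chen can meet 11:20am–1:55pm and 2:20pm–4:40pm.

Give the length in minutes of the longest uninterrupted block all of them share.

Uma ∩ Chen: 13:30–13:55, 14:20–15:25, 15:30–16:40.
Common window lengths: 25, 65, 70 min; longest is 70.

70 minutes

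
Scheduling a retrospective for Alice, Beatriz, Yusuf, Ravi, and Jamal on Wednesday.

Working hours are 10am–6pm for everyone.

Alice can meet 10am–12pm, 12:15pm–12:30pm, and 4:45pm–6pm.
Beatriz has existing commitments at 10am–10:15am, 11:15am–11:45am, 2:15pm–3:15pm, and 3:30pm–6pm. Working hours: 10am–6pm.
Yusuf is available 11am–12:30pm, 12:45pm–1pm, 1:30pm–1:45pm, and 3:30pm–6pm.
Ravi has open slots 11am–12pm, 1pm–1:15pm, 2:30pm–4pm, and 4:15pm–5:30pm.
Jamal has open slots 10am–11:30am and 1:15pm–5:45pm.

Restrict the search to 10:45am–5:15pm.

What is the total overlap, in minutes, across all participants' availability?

15 minutes

Beatriz free within 10:00–18:00: 10:15–11:15, 11:45–14:15, 15:15–15:30.
Alice ∩ Beatriz: 10:15–11:15, 11:45–12:00, 12:15–12:30.
Alice ∩ Beatriz ∩ Yusuf: 11:00–11:15, 11:45–12:00, 12:15–12:30.
Alice ∩ Beatriz ∩ Yusuf ∩ Ravi: 11:00–11:15, 11:45–12:00.
Alice ∩ Beatriz ∩ Yusuf ∩ Ravi ∩ Jamal: 11:00–11:15.
Restricted to 10:45–17:15: 11:00–11:15.
Total common minutes: 15.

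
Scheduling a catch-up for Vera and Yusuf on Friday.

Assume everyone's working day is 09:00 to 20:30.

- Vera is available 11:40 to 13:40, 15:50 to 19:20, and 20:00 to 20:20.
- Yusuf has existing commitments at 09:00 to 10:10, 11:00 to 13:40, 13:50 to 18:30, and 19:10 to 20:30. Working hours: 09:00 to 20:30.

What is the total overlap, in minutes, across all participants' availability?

40 minutes

Yusuf free within 09:00–20:30: 10:10–11:00, 13:40–13:50, 18:30–19:10.
Vera ∩ Yusuf: 18:30–19:10.
Total common minutes: 40.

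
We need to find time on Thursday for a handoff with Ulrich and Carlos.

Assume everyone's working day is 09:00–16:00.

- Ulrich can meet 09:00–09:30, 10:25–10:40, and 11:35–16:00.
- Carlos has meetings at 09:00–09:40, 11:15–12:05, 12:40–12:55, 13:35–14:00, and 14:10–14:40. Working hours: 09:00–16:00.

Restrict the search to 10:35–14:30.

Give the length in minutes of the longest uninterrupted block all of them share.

Carlos free within 09:00–16:00: 09:40–11:15, 12:05–12:40, 12:55–13:35, 14:00–14:10, 14:40–16:00.
Ulrich ∩ Carlos: 10:25–10:40, 12:05–12:40, 12:55–13:35, 14:00–14:10, 14:40–16:00.
Restricted to 10:35–14:30: 10:35–10:40, 12:05–12:40, 12:55–13:35, 14:00–14:10.
Common window lengths: 5, 35, 40, 10 min; longest is 40.

40 minutes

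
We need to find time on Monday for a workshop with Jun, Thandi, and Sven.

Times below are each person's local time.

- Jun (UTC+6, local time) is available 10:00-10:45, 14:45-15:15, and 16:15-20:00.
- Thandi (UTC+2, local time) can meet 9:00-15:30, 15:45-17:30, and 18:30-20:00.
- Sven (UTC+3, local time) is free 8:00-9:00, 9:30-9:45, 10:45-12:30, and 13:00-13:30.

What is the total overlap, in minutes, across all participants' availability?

45 minutes

Jun → UTC: 04:00–04:45, 08:45–09:15, 10:15–14:00.
Thandi → UTC: 07:00–13:30, 13:45–15:30, 16:30–18:00.
Sven → UTC: 05:00–06:00, 06:30–06:45, 07:45–09:30, 10:00–10:30.
Jun ∩ Thandi: 08:45–09:15, 10:15–13:30, 13:45–14:00.
Jun ∩ Thandi ∩ Sven: 08:45–09:15, 10:15–10:30.
Total common minutes: 30 + 15 = 45.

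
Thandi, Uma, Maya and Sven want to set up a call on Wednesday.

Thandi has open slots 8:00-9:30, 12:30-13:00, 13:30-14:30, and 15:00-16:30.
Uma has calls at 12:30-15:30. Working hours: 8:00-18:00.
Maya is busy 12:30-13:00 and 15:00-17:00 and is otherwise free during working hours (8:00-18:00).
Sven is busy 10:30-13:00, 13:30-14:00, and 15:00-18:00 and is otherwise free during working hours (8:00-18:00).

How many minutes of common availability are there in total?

90 minutes

Uma free within 08:00–18:00: 08:00–12:30, 15:30–18:00.
Maya free within 08:00–18:00: 08:00–12:30, 13:00–15:00, 17:00–18:00.
Sven free within 08:00–18:00: 08:00–10:30, 13:00–13:30, 14:00–15:00.
Thandi ∩ Uma: 08:00–09:30, 15:30–16:30.
Thandi ∩ Uma ∩ Maya: 08:00–09:30.
Thandi ∩ Uma ∩ Maya ∩ Sven: 08:00–09:30.
Total common minutes: 90.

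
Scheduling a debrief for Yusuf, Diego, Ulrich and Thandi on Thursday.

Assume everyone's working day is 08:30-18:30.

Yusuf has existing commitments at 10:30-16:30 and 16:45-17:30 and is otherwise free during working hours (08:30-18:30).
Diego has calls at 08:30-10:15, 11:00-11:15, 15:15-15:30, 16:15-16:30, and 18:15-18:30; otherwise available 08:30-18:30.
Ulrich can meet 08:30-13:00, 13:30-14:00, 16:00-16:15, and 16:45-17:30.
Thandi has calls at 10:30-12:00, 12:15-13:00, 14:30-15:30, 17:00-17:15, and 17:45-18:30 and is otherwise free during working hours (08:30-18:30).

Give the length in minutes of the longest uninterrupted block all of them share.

Yusuf free within 08:30–18:30: 08:30–10:30, 16:30–16:45, 17:30–18:30.
Diego free within 08:30–18:30: 10:15–11:00, 11:15–15:15, 15:30–16:15, 16:30–18:15.
Thandi free within 08:30–18:30: 08:30–10:30, 12:00–12:15, 13:00–14:30, 15:30–17:00, 17:15–17:45.
Yusuf ∩ Diego: 10:15–10:30, 16:30–16:45, 17:30–18:15.
Yusuf ∩ Diego ∩ Ulrich: 10:15–10:30.
Yusuf ∩ Diego ∩ Ulrich ∩ Thandi: 10:15–10:30.
Single common window of 15 minutes.

15 minutes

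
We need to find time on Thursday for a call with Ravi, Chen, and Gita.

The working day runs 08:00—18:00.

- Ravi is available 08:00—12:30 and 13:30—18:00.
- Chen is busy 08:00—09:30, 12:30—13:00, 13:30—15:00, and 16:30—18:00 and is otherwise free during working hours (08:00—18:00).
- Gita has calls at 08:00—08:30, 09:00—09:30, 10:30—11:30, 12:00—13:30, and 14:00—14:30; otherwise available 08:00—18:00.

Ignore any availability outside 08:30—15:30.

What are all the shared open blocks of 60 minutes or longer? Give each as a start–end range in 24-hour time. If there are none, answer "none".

09:30–10:30

Chen free within 08:00–18:00: 09:30–12:30, 13:00–13:30, 15:00–16:30.
Gita free within 08:00–18:00: 08:30–09:00, 09:30–10:30, 11:30–12:00, 13:30–14:00, 14:30–18:00.
Ravi ∩ Chen: 09:30–12:30, 15:00–16:30.
Ravi ∩ Chen ∩ Gita: 09:30–10:30, 11:30–12:00, 15:00–16:30.
Restricted to 08:30–15:30: 09:30–10:30, 11:30–12:00, 15:00–15:30.
Windows ≥ 60 min: 09:30–10:30.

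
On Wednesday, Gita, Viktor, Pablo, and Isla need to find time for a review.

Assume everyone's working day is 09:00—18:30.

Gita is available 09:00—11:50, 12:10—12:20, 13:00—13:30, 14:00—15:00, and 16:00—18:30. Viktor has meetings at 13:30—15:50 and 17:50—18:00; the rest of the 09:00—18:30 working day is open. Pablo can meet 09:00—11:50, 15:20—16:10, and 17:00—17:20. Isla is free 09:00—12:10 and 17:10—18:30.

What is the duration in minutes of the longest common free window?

170 minutes

Viktor free within 09:00–18:30: 09:00–13:30, 15:50–17:50, 18:00–18:30.
Gita ∩ Viktor: 09:00–11:50, 12:10–12:20, 13:00–13:30, 16:00–17:50, 18:00–18:30.
Gita ∩ Viktor ∩ Pablo: 09:00–11:50, 16:00–16:10, 17:00–17:20.
Gita ∩ Viktor ∩ Pablo ∩ Isla: 09:00–11:50, 17:10–17:20.
Common window lengths: 170, 10 min; longest is 170.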